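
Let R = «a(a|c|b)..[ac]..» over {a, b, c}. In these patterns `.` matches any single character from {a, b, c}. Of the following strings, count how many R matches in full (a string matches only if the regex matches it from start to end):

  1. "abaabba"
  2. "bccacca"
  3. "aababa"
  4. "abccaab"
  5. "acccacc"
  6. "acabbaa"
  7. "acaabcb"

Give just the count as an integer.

1. "abaabba" → no match
2. "bccacca" → no match — must start with "a"
3. "aababa" → no match
4. "abccaab" → match
5. "acccacc" → match
6. "acabbaa" → no match
7. "acaabcb" → no match
Total matched: 2

2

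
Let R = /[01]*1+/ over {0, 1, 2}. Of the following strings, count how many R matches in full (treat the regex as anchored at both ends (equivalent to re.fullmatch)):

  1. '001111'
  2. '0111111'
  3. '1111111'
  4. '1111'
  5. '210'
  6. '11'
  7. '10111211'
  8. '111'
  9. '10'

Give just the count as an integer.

1 → match
2 → match
3 → match
4 → match
5 → no match — must end with '1'
6 → match
7 → no match
8 → match
9 → no match — must end with '1'
Total matched: 6

6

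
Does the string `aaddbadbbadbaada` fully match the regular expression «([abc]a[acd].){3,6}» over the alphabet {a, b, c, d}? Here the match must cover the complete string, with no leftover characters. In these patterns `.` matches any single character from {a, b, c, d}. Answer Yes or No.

Yes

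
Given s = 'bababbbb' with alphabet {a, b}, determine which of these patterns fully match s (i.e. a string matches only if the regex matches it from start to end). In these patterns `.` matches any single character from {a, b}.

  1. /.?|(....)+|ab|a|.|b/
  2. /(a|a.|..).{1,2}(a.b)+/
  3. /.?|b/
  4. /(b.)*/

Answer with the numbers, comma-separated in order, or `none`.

1 → match
2 → no match
3 → no match
4 → match

1, 4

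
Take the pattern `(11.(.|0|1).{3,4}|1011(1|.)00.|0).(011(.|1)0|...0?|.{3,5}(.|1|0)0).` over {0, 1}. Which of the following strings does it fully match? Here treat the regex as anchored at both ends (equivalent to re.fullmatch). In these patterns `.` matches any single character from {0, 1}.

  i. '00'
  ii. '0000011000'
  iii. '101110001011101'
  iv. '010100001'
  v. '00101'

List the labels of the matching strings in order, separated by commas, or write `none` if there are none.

i → no match
ii → match
iii → match
iv → match
v → no match

ii, iii, iv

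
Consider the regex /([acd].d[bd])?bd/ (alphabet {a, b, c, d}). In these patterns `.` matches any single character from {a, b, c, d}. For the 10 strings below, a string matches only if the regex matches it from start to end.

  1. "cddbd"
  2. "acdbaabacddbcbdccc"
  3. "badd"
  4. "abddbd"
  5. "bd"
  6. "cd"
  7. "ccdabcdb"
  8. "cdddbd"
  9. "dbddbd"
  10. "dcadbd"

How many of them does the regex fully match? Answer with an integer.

4

1. "cddbd" → no match
2 → no match — must end with "bd"
3. "badd" → no match — must end with "bd"
4. "abddbd" → match
5. "bd" → match
6. "cd" → no match — must end with "bd"
7. "ccdabcdb" → no match — must end with "bd"
8. "cdddbd" → match
9. "dbddbd" → match
10. "dcadbd" → no match
Total matched: 4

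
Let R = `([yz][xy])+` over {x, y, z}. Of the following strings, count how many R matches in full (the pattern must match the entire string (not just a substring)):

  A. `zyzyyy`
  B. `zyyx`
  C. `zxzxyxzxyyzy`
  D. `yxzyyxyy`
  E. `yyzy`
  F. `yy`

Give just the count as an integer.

A. `zyzyyy` → match
B. `zyyx` → match
C. `zxzxyxzxyyzy` → match
D. `yxzyyxyy` → match
E. `yyzy` → match
F. `yy` → match
Total matched: 6

6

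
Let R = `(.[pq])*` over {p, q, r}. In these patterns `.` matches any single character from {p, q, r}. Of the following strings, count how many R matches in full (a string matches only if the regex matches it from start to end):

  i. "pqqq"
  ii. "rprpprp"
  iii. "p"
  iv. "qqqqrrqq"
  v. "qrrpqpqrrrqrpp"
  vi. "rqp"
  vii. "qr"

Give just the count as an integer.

1

i → match
ii → no match
iii → no match
iv → no match
v → no match
vi → no match
vii → no match
Total matched: 1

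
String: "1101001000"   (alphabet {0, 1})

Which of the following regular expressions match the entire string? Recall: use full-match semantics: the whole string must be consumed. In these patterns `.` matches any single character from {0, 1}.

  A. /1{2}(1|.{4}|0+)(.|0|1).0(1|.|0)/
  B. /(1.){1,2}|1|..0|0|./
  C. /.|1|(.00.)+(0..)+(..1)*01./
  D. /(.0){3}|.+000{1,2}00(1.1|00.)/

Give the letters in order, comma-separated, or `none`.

A → match
B → no match
C → no match
D → no match

A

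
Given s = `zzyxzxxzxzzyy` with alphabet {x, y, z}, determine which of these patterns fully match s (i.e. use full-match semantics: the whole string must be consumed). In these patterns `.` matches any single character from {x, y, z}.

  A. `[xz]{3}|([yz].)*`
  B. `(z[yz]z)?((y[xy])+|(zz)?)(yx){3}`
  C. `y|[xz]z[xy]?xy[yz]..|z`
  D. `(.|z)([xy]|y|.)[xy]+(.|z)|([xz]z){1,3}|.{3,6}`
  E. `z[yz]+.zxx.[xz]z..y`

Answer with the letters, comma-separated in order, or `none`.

A → no match
B → no match — must end with `yx`
C → no match
D → no match
E → match

E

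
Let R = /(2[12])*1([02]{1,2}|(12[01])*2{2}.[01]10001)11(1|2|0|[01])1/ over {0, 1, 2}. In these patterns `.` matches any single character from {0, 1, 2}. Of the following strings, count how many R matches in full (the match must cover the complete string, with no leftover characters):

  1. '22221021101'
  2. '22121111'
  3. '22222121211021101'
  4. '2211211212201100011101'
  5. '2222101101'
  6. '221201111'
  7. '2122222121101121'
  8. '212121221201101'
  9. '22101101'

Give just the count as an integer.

9

1 → match
2 → match
3 → match
4 → match
5 → match
6 → match
7 → match
8 → match
9 → match
Total matched: 9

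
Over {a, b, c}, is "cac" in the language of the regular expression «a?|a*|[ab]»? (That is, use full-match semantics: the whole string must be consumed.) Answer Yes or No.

No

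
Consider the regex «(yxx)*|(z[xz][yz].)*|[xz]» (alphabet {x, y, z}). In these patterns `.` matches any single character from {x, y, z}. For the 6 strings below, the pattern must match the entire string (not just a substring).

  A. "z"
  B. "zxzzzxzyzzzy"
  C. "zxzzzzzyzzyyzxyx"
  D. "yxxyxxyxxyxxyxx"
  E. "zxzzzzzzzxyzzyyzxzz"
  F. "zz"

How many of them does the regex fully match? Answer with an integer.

A → match
B → match
C → match
D → match
E → no match
F → no match
Total matched: 4

4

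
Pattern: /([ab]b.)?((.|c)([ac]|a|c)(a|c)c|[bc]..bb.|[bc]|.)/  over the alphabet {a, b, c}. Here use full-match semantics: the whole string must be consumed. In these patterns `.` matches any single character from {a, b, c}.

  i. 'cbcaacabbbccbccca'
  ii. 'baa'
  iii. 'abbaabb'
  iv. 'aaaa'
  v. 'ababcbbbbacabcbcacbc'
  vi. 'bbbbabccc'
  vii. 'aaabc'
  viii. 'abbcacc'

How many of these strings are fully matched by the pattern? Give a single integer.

i → no match
ii → no match
iii → no match
iv → no match
v → no match
vi → no match
vii → no match
viii → match
Total matched: 1

1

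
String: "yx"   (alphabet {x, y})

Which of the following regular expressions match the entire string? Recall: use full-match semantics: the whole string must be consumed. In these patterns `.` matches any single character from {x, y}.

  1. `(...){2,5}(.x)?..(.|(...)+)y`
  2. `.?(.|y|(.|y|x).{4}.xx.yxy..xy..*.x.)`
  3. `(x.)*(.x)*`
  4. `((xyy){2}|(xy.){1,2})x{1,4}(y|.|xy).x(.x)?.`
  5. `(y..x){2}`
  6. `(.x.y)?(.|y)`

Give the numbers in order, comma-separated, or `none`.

2, 3

1 → no match — must end with "y"
2 → match
3 → match
4 → no match
5 → no match
6 → no match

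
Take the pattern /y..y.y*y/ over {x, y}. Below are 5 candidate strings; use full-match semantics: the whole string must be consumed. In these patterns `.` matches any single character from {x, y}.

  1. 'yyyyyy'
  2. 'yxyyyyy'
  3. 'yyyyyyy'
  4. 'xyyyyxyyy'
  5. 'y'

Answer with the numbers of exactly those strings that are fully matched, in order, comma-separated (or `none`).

1 → match
2 → match
3 → match
4 → no match — must start with 'y'
5 → no match

1, 2, 3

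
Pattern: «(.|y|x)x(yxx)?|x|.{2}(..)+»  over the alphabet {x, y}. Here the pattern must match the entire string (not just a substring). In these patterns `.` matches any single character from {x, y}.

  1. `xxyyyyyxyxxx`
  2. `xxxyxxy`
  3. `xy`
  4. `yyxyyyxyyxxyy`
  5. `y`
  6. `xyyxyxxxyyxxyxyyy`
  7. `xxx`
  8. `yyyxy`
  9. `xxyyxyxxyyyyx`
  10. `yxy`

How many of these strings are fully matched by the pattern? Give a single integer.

1

1 → match
2 → no match
3 → no match
4 → no match
5 → no match
6 → no match
7 → no match
8 → no match
9 → no match
10 → no match
Total matched: 1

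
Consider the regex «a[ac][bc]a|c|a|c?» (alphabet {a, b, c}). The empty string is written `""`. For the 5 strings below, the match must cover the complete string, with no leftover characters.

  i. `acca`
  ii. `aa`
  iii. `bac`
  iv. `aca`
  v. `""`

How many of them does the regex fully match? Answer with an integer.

2

i → match
ii → no match
iii → no match
iv → no match
v → match
Total matched: 2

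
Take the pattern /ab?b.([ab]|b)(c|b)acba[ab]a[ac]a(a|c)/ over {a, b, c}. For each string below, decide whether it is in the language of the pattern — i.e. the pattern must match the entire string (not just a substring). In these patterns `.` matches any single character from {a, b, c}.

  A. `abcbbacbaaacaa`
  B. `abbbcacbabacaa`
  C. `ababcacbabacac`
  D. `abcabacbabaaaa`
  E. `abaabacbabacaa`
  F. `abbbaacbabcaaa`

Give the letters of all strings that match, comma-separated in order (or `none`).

A, B, C, D, E

A → match
B → match
C → match
D → match
E → match
F → no match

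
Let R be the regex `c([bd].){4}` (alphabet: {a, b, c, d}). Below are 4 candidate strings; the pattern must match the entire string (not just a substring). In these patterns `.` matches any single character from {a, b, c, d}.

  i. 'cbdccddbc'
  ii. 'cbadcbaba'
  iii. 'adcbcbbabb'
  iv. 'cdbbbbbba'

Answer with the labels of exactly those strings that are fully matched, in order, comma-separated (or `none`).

i → no match
ii → match
iii → no match — must start with 'c'
iv → match

ii, iv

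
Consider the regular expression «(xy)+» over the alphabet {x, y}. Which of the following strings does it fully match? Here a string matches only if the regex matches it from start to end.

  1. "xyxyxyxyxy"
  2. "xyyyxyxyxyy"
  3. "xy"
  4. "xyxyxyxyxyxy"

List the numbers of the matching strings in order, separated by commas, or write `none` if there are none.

1, 3, 4

1 → match
2 → no match — must end with "xy"
3 → match
4 → match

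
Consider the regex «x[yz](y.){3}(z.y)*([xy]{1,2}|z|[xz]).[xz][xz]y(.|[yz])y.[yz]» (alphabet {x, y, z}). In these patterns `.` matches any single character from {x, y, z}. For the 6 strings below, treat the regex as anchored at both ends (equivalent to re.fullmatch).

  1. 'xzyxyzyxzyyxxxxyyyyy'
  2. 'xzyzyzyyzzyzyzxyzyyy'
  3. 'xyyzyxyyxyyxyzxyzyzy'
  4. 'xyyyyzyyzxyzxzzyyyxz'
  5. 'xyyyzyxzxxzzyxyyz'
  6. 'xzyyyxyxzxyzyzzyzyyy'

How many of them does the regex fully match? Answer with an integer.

1 → match
2 → match
3 → no match
4 → match
5 → no match
6 → match
Total matched: 4

4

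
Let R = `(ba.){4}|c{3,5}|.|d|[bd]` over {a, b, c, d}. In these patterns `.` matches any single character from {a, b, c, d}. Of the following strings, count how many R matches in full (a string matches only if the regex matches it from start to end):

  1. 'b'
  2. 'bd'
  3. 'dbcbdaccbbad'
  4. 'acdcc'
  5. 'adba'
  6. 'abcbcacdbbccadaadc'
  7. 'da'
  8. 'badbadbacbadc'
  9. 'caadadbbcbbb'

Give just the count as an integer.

1 → match
2 → no match
3 → no match
4 → no match
5 → no match
6 → no match
7 → no match
8 → no match
9 → no match
Total matched: 1

1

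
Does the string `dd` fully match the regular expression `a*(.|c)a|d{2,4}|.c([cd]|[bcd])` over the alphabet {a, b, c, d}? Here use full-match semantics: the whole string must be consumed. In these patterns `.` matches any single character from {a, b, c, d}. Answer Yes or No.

Yes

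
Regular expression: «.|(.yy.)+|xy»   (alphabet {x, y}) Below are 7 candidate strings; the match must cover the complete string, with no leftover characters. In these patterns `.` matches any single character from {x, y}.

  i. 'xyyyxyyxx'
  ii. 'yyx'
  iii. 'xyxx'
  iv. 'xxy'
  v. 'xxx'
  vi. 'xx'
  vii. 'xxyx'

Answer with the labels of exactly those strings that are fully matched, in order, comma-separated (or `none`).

none

i → no match
ii → no match
iii → no match
iv → no match
v → no match
vi → no match
vii → no match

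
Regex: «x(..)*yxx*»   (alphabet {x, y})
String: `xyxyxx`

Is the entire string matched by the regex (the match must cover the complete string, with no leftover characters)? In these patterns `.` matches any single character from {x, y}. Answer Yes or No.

Yes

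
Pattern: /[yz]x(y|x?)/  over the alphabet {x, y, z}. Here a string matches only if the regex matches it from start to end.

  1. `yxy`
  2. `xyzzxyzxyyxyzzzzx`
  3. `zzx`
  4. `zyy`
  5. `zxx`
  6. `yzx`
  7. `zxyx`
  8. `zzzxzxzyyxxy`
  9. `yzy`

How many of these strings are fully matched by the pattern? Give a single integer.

2

1. `yxy` → match
2 → no match
3. `zzx` → no match
4. `zyy` → no match
5. `zxx` → match
6. `yzx` → no match
7. `zxyx` → no match
8. `zzzxzxzyyxxy` → no match
9. `yzy` → no match
Total matched: 2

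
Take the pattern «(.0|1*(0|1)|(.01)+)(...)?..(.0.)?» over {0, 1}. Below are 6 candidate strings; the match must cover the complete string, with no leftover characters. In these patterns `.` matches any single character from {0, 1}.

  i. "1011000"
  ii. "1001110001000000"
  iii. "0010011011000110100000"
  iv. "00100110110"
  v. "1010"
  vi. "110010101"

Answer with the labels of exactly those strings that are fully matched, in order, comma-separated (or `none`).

i → match
ii → no match
iii → no match
iv → match
v → match
vi → match

i, iv, v, vi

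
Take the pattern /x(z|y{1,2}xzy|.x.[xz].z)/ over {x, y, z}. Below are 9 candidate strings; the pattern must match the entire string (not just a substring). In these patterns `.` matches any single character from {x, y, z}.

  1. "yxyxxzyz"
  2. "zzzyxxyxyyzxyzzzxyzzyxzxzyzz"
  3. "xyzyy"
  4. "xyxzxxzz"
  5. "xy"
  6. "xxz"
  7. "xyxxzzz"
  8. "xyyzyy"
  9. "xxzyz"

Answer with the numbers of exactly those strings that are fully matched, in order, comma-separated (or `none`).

7

1. "yxyxxzyz" → no match — must start with "x"
2 → no match — must start with "x"
3. "xyzyy" → no match
4. "xyxzxxzz" → no match
5. "xy" → no match
6. "xxz" → no match
7. "xyxxzzz" → match
8. "xyyzyy" → no match
9. "xxzyz" → no match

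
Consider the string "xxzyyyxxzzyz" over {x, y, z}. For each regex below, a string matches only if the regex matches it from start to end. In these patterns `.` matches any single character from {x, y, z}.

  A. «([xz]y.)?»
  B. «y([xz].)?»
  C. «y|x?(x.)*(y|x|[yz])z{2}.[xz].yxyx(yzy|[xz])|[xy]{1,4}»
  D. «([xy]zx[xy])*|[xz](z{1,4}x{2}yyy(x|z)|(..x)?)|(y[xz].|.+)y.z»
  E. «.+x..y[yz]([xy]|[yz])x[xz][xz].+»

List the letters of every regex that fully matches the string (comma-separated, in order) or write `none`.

E

A → no match
B → no match — must start with "y"
C → no match
D → no match
E → match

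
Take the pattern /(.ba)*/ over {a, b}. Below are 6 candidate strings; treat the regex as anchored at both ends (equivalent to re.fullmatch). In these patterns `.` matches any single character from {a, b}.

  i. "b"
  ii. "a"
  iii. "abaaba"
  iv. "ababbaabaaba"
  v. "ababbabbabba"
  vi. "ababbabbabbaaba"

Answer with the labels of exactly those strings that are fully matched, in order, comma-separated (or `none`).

iii, iv, v, vi

i → no match
ii → no match
iii → match
iv → match
v → match
vi → match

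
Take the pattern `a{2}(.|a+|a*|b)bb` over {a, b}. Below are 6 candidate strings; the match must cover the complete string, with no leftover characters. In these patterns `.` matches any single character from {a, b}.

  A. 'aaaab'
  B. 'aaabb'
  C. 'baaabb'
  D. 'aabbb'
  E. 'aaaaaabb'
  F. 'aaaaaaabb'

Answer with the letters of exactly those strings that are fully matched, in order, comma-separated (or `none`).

A → no match — must end with 'bb'
B → match
C → no match — must start with 'a'
D → match
E → match
F → match

B, D, E, F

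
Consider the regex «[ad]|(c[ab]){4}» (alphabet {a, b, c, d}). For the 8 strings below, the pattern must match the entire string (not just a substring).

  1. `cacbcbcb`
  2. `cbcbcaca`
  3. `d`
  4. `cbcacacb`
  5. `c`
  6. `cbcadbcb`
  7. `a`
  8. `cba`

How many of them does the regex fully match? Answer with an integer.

5

1. `cacbcbcb` → match
2. `cbcbcaca` → match
3. `d` → match
4. `cbcacacb` → match
5. `c` → no match
6. `cbcadbcb` → no match
7. `a` → match
8. `cba` → no match
Total matched: 5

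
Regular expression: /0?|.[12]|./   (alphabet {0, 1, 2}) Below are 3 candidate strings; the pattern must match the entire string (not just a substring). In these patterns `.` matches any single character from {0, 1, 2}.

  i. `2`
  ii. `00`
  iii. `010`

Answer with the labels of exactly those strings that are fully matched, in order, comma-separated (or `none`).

i

i → match
ii → no match
iii → no match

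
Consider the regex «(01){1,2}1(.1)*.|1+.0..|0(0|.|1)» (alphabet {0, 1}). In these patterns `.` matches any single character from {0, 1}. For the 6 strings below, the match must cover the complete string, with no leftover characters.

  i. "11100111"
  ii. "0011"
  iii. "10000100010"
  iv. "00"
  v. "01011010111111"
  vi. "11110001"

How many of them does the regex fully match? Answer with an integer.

i → no match
ii → no match
iii → no match
iv → match
v → match
vi → match
Total matched: 3

3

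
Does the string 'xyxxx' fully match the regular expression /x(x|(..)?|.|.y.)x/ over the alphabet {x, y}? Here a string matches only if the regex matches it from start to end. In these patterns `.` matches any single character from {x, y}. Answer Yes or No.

No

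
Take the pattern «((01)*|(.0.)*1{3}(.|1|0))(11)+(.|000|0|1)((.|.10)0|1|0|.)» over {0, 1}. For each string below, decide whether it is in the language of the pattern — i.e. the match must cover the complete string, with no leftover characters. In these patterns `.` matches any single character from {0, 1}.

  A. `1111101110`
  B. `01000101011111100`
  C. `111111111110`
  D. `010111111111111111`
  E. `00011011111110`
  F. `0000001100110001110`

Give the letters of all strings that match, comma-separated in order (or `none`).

C, D

A → no match
B → no match
C → match
D → match
E → no match
F → no match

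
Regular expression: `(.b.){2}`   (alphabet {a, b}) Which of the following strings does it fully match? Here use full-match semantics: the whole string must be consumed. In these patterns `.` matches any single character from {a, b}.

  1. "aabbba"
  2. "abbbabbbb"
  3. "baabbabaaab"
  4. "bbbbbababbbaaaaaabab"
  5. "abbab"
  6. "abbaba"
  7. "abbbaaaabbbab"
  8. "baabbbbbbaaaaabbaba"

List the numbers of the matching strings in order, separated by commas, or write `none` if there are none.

1 → no match
2 → no match
3 → no match
4 → no match
5 → no match
6 → match
7 → no match
8 → no match

6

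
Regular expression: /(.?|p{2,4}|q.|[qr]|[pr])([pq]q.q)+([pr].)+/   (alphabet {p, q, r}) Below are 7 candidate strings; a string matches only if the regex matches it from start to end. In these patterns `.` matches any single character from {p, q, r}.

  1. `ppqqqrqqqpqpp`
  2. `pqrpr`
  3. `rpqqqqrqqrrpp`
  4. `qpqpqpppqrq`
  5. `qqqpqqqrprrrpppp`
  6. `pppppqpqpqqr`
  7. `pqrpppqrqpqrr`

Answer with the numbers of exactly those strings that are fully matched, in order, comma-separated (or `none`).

1 → no match
2 → no match
3 → no match
4 → match
5 → no match
6 → no match
7 → no match

4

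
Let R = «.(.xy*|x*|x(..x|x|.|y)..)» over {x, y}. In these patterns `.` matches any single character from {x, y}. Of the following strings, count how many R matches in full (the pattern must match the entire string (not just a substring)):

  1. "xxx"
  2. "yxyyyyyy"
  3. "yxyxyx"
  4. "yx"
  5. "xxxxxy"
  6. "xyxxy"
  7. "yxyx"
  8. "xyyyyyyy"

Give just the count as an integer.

2

1. "xxx" → match
2. "yxyyyyyy" → no match
3. "yxyxyx" → no match
4. "yx" → match
5. "xxxxxy" → no match
6. "xyxxy" → no match
7. "yxyx" → no match
8. "xyyyyyyy" → no match
Total matched: 2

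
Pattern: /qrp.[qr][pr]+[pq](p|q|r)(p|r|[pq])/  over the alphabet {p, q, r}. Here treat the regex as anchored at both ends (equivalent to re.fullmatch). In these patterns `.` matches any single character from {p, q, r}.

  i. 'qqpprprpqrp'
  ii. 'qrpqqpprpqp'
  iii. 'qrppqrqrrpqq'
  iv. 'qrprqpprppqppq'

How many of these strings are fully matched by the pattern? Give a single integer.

1

i. 'qqpprprpqrp' → no match — must start with 'qrp'
ii. 'qrpqqpprpqp' → match
iii. 'qrppqrqrrpqq' → no match
iv → no match
Total matched: 1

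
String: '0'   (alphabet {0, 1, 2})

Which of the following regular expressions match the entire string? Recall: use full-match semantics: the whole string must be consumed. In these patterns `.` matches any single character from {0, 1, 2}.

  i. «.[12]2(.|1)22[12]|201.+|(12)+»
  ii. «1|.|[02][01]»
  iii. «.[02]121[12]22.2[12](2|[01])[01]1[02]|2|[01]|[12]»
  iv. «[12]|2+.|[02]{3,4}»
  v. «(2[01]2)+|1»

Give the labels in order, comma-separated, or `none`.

i → no match
ii → match
iii → match
iv → no match
v → no match

ii, iii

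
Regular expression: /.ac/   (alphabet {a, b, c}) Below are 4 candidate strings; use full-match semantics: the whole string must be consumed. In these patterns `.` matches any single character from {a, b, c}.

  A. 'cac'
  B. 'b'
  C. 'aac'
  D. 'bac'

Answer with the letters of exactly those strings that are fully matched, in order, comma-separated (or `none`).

A, C, D

A. 'cac' → match
B. 'b' → no match — must end with 'ac'
C. 'aac' → match
D. 'bac' → match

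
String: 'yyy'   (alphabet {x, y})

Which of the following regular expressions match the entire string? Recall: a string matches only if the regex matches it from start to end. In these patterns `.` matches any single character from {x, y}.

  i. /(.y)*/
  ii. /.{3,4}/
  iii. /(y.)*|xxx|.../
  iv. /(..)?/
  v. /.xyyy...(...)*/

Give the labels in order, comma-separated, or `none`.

ii, iii

i → no match
ii → match
iii → match
iv → no match
v → no match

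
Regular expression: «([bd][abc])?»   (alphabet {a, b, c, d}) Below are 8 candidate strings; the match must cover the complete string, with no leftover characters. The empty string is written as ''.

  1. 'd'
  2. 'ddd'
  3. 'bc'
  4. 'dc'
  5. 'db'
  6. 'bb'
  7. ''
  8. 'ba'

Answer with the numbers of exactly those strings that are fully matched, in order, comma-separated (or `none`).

3, 4, 5, 6, 7, 8

1 → no match
2 → no match
3 → match
4 → match
5 → match
6 → match
7 → match
8 → match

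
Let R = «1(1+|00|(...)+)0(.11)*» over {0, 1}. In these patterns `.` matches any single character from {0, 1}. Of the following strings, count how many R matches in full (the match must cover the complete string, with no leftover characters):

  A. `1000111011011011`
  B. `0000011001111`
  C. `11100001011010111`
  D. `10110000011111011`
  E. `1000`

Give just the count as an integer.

4

A → match
B → no match — must start with `1`
C → match
D → match
E → match
Total matched: 4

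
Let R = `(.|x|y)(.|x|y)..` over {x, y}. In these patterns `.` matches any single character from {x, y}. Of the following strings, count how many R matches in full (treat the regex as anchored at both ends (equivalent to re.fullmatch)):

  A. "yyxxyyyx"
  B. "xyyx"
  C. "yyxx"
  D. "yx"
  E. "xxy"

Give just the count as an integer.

A → no match
B → match
C → match
D → no match
E → no match
Total matched: 2

2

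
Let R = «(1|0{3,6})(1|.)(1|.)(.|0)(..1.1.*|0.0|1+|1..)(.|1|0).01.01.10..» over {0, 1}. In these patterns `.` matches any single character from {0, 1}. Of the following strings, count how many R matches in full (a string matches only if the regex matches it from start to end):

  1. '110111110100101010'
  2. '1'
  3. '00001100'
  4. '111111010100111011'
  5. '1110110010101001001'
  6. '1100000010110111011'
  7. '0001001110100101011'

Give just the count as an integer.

4

1 → match
2. '1' → no match
3. '00001100' → no match
4 → match
5 → no match
6 → match
7 → match
Total matched: 4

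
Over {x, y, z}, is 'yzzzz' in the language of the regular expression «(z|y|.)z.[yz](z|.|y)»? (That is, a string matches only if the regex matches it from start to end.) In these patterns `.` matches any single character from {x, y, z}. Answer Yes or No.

Yes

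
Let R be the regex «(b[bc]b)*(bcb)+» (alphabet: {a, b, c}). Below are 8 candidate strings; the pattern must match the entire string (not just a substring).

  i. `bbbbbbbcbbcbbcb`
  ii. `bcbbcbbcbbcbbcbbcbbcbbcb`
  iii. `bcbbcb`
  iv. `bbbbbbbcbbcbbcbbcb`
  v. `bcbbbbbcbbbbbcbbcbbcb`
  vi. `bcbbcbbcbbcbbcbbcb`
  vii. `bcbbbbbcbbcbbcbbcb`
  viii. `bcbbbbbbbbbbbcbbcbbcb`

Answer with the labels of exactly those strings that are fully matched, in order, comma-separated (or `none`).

i → match
ii → match
iii. `bcbbcb` → match
iv → match
v → match
vi → match
vii → match
viii → match

i, ii, iii, iv, v, vi, vii, viii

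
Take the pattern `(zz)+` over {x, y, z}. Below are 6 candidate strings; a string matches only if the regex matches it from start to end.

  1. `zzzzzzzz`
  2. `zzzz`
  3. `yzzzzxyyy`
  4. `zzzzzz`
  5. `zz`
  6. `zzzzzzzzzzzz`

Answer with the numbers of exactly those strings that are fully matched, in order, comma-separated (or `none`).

1 → match
2 → match
3 → no match — must start with `zz`
4 → match
5 → match
6 → match

1, 2, 4, 5, 6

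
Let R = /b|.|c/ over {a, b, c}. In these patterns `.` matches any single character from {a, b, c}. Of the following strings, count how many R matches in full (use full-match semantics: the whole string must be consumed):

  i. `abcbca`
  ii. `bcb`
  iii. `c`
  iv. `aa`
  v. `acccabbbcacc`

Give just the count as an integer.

1

i. `abcbca` → no match
ii. `bcb` → no match
iii. `c` → match
iv. `aa` → no match
v. `acccabbbcacc` → no match
Total matched: 1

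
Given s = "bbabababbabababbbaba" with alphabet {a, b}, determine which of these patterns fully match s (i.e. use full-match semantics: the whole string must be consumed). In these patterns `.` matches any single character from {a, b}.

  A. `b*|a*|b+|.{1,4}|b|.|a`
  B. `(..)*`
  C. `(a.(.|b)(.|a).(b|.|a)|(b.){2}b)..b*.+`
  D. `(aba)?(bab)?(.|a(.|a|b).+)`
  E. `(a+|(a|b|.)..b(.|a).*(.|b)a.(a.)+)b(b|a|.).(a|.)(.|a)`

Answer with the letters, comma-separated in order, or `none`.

A → no match
B → match
C → no match
D → no match
E → match

B, E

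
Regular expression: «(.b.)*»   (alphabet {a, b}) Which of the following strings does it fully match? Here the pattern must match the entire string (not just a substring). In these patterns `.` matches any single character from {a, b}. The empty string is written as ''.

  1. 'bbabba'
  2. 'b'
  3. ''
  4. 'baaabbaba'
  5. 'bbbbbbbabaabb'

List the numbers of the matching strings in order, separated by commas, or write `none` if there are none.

1. 'bbabba' → match
2. 'b' → no match
3. '' → match
4. 'baaabbaba' → no match
5 → no match

1, 3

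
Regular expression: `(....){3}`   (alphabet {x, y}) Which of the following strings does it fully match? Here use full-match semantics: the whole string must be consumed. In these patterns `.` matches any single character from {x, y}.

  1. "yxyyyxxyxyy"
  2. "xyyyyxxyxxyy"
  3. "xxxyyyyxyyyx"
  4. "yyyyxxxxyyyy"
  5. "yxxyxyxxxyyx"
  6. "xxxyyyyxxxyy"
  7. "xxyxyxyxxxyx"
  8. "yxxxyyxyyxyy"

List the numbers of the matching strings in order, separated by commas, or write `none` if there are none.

1 → no match
2 → match
3 → match
4 → match
5 → match
6 → match
7 → match
8 → match

2, 3, 4, 5, 6, 7, 8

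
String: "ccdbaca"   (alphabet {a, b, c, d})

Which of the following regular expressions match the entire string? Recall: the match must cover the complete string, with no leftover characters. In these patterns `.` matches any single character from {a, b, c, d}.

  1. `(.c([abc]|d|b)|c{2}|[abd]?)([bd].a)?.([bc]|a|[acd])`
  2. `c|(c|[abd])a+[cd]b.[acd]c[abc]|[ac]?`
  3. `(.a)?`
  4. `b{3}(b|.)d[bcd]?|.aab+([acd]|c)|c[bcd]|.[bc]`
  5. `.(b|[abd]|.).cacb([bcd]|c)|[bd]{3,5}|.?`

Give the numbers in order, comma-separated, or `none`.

1 → match
2 → no match
3 → no match
4 → no match
5 → no match

1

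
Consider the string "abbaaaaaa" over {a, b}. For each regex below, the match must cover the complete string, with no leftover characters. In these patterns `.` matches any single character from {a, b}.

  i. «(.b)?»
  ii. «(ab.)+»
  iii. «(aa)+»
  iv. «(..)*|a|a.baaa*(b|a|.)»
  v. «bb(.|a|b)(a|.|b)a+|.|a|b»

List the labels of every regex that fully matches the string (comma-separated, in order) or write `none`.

iv

i → no match
ii → no match
iii → no match — must start with "aa"
iv → match
v → no match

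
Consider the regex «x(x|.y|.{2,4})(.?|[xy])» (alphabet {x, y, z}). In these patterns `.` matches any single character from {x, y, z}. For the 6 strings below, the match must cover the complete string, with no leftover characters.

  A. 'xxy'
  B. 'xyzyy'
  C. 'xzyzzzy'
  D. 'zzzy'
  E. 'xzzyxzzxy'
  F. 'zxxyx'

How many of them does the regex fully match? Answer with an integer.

A. 'xxy' → match
B. 'xyzyy' → match
C. 'xzyzzzy' → no match
D. 'zzzy' → no match — must start with 'x'
E. 'xzzyxzzxy' → no match
F. 'zxxyx' → no match — must start with 'x'
Total matched: 2

2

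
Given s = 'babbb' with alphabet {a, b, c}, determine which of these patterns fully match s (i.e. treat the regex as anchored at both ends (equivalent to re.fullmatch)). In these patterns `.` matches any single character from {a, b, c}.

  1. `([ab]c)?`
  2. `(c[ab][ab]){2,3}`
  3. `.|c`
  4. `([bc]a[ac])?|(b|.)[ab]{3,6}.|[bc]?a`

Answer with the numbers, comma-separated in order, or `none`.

4

1 → no match
2 → no match — must start with 'c'
3 → no match
4 → match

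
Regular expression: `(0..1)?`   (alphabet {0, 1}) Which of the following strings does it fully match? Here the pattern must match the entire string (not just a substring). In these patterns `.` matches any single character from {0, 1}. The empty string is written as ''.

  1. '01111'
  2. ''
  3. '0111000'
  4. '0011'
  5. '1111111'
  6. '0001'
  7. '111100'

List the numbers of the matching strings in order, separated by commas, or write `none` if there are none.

2, 4, 6

1 → no match
2 → match
3 → no match
4 → match
5 → no match
6 → match
7 → no match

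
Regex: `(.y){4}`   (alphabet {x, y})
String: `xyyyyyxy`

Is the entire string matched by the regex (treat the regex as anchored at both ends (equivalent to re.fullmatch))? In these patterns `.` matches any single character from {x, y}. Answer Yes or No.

Yes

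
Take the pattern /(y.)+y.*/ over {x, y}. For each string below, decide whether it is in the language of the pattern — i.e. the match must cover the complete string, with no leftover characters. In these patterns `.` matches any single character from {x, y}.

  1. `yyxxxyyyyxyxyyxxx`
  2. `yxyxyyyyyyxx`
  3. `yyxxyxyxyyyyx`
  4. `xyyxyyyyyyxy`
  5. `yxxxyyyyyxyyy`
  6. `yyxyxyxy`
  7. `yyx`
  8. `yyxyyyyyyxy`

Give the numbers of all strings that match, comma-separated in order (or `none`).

2

1 → no match
2. `yxyxyyyyyyxx` → match
3 → no match
4. `xyyxyyyyyyxy` → no match — must start with `y`
5 → no match
6. `yyxyxyxy` → no match
7. `yyx` → no match
8. `yyxyyyyyyxy` → no match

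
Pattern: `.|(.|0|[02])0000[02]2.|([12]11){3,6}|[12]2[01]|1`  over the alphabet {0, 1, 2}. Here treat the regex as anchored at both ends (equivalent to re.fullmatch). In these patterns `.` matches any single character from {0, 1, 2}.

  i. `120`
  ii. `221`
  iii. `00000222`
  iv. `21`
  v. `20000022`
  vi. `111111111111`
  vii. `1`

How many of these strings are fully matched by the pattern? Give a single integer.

i → match
ii → match
iii → match
iv → no match
v → match
vi → match
vii → match
Total matched: 6

6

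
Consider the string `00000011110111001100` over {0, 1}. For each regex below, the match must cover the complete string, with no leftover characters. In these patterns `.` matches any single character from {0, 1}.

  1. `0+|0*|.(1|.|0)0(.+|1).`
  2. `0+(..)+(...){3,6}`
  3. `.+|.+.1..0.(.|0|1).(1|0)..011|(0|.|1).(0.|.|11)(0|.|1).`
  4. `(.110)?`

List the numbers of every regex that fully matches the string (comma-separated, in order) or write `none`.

1 → match
2 → match
3 → match
4 → no match

1, 2, 3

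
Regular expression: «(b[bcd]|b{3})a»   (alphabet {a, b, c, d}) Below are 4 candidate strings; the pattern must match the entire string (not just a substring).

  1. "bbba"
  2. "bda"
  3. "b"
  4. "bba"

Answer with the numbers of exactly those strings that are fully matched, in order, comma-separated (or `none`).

1, 2, 4

1 → match
2 → match
3 → no match — must end with "a"
4 → match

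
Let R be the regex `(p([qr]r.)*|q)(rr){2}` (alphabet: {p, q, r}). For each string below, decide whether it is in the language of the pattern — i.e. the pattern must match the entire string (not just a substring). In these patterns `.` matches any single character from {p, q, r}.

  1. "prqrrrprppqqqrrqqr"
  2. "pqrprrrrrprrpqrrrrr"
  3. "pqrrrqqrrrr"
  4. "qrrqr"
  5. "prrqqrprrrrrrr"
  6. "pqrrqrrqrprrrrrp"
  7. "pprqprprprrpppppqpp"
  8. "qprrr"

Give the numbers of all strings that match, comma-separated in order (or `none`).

5

1 → no match — must end with "rr"
2 → no match
3 → no match
4 → no match — must end with "rr"
5 → match
6 → no match — must end with "rr"
7 → no match — must end with "rr"
8 → no match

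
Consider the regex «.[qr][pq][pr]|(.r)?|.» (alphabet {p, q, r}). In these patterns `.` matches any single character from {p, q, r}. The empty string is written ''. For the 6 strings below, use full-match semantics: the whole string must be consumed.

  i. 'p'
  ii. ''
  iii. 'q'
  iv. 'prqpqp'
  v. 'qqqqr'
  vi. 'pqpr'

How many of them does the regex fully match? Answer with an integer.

i → match
ii → match
iii → match
iv → no match
v → no match
vi → match
Total matched: 4

4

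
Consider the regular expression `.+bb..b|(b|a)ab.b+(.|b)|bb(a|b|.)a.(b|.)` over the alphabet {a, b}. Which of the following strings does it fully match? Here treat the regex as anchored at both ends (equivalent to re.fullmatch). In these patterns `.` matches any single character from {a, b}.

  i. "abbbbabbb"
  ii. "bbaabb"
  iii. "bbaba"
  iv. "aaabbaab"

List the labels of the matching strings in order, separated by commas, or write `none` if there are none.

i → no match
ii → match
iii → no match
iv → match

ii, iv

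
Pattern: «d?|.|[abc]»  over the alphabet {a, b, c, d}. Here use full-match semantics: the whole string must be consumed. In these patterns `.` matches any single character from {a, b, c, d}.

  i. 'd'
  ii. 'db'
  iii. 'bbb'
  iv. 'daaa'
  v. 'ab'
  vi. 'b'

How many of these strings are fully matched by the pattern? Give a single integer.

2

i. 'd' → match
ii. 'db' → no match
iii. 'bbb' → no match
iv. 'daaa' → no match
v. 'ab' → no match
vi. 'b' → match
Total matched: 2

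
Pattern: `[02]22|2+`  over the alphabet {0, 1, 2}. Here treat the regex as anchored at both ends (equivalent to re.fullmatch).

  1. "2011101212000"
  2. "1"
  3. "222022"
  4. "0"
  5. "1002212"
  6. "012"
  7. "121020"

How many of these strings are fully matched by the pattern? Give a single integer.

1 → no match
2. "1" → no match
3. "222022" → no match
4. "0" → no match
5. "1002212" → no match
6. "012" → no match
7. "121020" → no match
Total matched: 0

0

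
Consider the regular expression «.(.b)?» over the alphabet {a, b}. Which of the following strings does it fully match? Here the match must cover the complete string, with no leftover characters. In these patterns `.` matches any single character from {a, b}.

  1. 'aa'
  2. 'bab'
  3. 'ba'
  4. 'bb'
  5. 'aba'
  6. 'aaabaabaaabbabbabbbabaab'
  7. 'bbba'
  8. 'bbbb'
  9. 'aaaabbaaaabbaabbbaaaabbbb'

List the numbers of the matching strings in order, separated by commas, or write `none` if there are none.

2

1. 'aa' → no match
2. 'bab' → match
3. 'ba' → no match
4. 'bb' → no match
5. 'aba' → no match
6 → no match
7. 'bbba' → no match
8. 'bbbb' → no match
9 → no match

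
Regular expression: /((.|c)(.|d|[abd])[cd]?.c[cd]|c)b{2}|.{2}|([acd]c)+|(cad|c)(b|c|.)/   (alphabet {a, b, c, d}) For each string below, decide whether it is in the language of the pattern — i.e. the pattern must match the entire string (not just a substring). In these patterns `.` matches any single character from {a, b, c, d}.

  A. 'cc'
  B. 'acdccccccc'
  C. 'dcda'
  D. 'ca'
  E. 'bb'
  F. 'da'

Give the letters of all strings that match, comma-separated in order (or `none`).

A → match
B → match
C → no match
D → match
E → match
F → match

A, B, D, E, F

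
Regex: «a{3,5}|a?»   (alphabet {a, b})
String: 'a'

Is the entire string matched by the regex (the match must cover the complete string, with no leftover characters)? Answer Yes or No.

Yes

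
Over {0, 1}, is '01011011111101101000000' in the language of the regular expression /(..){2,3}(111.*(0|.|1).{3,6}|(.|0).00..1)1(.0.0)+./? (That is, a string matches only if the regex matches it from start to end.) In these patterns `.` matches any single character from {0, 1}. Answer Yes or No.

Yes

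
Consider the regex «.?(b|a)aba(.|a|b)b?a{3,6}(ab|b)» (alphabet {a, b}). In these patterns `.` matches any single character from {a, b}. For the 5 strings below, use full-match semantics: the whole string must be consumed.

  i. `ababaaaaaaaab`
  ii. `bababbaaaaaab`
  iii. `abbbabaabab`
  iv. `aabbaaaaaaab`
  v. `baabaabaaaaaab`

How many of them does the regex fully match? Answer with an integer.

i → match
ii → match
iii. `abbbabaabab` → no match
iv. `aabbaaaaaaab` → no match
v → match
Total matched: 3

3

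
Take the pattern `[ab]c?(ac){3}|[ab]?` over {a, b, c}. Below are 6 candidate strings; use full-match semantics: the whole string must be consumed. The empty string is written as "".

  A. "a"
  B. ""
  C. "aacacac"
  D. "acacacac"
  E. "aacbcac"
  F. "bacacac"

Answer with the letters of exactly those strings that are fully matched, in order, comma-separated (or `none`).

A → match
B → match
C → match
D → match
E → no match
F → match

A, B, C, D, F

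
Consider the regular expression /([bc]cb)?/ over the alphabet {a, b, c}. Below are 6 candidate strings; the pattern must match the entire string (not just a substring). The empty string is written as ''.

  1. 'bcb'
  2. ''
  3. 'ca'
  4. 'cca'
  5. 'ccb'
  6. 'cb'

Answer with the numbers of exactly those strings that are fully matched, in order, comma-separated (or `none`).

1, 2, 5

1. 'bcb' → match
2. '' → match
3. 'ca' → no match
4. 'cca' → no match
5. 'ccb' → match
6. 'cb' → no match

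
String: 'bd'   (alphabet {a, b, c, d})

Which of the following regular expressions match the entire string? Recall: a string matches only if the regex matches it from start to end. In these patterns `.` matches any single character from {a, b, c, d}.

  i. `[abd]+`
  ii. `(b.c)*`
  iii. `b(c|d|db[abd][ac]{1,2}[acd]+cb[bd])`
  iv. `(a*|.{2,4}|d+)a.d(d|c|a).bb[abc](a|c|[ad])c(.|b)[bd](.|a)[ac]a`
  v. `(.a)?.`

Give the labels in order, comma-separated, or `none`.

i → match
ii → no match
iii → match
iv → no match — must end with 'a'
v → no match

i, iii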